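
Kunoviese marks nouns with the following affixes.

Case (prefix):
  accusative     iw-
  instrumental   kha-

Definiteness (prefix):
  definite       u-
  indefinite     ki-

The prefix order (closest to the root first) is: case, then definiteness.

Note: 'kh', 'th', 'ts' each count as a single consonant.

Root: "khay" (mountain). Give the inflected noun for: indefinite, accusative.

Attach case accusative iw- → iwkhay.
Attach definiteness indefinite ki- → kiiwkhay.

kiiwkhay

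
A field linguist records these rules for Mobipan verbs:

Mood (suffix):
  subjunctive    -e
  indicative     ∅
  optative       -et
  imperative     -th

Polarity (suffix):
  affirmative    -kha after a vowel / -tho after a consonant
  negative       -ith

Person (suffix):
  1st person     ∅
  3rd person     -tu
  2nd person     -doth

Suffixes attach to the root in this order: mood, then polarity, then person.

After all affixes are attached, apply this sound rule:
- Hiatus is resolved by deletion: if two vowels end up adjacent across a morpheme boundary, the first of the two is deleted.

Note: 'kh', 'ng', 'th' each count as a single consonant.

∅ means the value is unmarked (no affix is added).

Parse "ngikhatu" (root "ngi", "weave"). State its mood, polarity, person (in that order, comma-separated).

indicative, affirmative, 3rd person

Segment: ngi-kha-tu.
mood: ∅ → indicative.
polarity: -kha/tho → affirmative.
person: -tu → 3rd person.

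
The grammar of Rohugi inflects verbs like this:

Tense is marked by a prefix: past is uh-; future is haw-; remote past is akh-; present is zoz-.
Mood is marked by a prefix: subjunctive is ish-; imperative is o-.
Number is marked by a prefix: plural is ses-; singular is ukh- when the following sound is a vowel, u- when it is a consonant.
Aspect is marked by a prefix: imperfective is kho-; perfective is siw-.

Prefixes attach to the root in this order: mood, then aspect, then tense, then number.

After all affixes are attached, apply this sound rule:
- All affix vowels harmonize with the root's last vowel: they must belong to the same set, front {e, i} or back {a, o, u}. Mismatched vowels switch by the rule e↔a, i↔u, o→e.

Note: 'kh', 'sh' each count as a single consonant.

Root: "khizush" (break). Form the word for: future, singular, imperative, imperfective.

uhawkhookhizush

Attach mood imperative o- → okhizush.
Attach aspect imperfective kho- → khookhizush.
Attach tense future haw- → hawkhookhizush.
Attach number singular u- (before consonant 'h') → uhawkhookhizush.
Vowel harmony: no change.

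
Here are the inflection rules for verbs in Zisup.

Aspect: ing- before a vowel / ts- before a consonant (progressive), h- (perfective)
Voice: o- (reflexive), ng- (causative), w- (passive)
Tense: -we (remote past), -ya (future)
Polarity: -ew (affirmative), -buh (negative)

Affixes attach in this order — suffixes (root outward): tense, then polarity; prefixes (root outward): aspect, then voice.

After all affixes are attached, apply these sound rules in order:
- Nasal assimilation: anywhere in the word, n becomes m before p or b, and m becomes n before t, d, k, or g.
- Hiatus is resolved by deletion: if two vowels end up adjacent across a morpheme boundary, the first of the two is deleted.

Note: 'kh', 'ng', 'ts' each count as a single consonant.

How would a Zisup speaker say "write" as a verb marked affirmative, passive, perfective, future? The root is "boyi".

Attach tense future -ya → boyiya.
Attach aspect perfective h- → hboyiya.
Attach voice passive w- → whboyiya.
Attach polarity affirmative -ew → whboyiyaew.
Nasal assimilation: no change.
Apply vowel deletion: whboyiyaew → whboyiyew.

whboyiyew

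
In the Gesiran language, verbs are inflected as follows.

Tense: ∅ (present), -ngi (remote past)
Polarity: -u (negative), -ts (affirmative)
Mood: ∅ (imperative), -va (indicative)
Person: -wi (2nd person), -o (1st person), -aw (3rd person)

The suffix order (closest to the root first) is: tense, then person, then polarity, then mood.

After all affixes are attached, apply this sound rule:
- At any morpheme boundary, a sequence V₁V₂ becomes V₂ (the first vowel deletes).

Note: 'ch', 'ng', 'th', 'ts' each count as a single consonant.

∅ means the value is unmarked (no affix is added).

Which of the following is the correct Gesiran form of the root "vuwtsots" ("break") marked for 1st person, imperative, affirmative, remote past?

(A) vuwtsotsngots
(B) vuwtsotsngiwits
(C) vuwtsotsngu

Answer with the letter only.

Attach tense remote past -ngi → vuwtsotsngi.
Attach person 1st person -o → vuwtsotsngio.
Attach polarity affirmative -ts → vuwtsotsngiots.
mood = imperative: zero marking, form stays vuwtsotsngiots.
Apply vowel deletion: vuwtsotsngiots → vuwtsotsngots.
So the correct form is vuwtsotsngots, option (A).
(C) vuwtsotsngu is wrong: it uses negative instead of affirmative for polarity.
(B) vuwtsotsngiwits is wrong: it uses 2nd person instead of 1st person for person.

A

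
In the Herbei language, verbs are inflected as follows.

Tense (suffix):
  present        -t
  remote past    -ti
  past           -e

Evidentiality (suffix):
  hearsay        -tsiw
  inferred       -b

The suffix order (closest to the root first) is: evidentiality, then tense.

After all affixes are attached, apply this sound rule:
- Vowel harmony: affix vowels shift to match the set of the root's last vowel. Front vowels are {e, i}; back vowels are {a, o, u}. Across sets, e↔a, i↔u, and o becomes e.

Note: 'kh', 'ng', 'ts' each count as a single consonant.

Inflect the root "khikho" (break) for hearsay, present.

Attach evidentiality hearsay -tsiw → khikhotsiw.
Attach tense present -t → khikhotsiwt.
Apply vowel harmony: khikhotsiwt → khikhotsuwt.

khikhotsuwt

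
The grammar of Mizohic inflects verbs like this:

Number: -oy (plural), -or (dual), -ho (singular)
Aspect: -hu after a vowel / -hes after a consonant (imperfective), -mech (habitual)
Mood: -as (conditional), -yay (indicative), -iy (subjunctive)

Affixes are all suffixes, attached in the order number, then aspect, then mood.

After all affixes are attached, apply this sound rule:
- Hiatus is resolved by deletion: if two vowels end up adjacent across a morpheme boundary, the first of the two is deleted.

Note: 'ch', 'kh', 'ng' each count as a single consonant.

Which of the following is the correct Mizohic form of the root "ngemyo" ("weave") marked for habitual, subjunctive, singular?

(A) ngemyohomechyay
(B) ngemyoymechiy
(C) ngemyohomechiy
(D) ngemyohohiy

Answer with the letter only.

C

Attach number singular -ho → ngemyoho.
Attach aspect habitual -mech → ngemyohomech.
Attach mood subjunctive -iy → ngemyohomechiy.
Vowel deletion: no change.
So the correct form is ngemyohomechiy, option (C).
(A) ngemyohomechyay is wrong: it uses indicative instead of subjunctive for mood.
(D) ngemyohohiy is wrong: it uses imperfective instead of habitual for aspect.
(B) ngemyoymechiy is wrong: it uses plural instead of singular for number.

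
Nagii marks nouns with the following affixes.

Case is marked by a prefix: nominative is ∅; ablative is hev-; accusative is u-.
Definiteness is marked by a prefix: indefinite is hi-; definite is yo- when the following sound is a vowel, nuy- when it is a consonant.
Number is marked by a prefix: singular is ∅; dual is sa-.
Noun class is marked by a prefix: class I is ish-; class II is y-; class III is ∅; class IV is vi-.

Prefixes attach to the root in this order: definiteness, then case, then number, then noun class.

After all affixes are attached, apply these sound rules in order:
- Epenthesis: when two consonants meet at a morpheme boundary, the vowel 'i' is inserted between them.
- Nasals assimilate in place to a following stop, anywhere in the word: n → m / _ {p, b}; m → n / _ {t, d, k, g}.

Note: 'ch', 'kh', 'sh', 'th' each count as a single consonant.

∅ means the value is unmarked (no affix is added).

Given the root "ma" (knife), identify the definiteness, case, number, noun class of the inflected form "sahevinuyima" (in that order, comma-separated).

Segment: sa-hev-nuy-ma.
definiteness: yo/nuy- → definite.
case: hev- → ablative.
number: sa- → dual.
noun class: ∅ → class III.

definite, ablative, dual, class III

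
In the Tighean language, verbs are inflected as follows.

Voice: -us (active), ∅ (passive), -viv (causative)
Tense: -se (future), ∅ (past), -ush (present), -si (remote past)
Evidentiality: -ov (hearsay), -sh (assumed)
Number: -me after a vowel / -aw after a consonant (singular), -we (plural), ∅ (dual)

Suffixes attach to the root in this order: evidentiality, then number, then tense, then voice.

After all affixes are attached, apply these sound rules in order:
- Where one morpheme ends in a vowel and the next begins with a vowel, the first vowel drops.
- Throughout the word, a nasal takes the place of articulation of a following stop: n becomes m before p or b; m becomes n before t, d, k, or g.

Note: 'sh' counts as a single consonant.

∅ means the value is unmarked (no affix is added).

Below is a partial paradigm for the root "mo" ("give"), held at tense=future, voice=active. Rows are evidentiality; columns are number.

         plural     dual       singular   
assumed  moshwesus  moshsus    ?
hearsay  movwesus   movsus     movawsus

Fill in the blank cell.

moshawsus

Attach evidentiality assumed -sh → mosh.
Attach number singular -aw (after consonant 'sh') → moshaw.
Attach tense future -se → moshawse.
Attach voice active -us → moshawseus.
Apply vowel deletion: moshawseus → moshawsus.
Nasal assimilation: no change.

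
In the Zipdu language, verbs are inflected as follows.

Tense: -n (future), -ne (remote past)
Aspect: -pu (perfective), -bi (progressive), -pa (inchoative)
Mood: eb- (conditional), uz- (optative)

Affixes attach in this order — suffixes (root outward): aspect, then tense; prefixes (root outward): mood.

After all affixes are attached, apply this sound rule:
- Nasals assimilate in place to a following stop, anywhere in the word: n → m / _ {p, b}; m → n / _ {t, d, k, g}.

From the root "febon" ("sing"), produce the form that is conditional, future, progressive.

ebfebombin

Attach aspect progressive -bi → febonbi.
Attach mood conditional eb- → ebfebonbi.
Attach tense future -n → ebfebonbin.
Apply nasal assimilation: ebfebonbin → ebfebombin.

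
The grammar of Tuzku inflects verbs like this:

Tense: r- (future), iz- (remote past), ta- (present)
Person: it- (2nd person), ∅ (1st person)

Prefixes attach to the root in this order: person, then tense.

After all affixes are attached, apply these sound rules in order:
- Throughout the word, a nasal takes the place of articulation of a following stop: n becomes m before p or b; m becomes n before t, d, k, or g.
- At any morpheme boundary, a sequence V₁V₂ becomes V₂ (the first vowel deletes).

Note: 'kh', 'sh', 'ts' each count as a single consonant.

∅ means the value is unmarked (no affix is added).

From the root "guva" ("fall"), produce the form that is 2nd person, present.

titguva

Attach person 2nd person it- → itguva.
Attach tense present ta- → taitguva.
Nasal assimilation: no change.
Apply vowel deletion: taitguva → titguva.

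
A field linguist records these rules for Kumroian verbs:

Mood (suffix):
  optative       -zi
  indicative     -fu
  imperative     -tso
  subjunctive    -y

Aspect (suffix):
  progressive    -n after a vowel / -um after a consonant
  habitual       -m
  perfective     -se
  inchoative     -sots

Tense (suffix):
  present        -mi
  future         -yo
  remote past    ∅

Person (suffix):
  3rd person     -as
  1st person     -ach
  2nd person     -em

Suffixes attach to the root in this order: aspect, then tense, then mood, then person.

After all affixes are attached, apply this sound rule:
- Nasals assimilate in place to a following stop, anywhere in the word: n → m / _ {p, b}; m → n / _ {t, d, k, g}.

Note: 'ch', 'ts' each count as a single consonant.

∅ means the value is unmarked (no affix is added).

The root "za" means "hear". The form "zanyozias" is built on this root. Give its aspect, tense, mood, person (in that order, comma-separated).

Segment: za-n-yo-zi-as.
aspect: -n/um → progressive.
tense: -yo → future.
mood: -zi → optative.
person: -as → 3rd person.

progressive, future, optative, 3rd person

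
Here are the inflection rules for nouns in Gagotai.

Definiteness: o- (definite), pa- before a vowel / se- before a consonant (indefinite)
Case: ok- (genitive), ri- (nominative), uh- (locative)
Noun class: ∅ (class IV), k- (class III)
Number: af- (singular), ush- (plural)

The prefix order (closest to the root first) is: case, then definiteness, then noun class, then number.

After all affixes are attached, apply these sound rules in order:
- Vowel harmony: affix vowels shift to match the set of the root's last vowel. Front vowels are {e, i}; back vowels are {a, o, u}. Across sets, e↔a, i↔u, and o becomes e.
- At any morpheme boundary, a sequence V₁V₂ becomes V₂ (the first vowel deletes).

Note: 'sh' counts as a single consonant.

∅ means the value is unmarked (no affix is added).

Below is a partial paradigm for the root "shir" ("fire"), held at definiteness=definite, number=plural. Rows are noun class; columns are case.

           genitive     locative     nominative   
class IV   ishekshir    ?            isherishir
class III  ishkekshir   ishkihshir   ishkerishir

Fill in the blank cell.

Attach case locative uh- → uhshir.
Attach definiteness definite o- → ouhshir.
noun class = class IV: zero marking, form stays ouhshir.
Attach number plural ush- → ushouhshir.
Apply vowel harmony: ushouhshir → isheihshir.
Apply vowel deletion: isheihshir → ishihshir.

ishihshir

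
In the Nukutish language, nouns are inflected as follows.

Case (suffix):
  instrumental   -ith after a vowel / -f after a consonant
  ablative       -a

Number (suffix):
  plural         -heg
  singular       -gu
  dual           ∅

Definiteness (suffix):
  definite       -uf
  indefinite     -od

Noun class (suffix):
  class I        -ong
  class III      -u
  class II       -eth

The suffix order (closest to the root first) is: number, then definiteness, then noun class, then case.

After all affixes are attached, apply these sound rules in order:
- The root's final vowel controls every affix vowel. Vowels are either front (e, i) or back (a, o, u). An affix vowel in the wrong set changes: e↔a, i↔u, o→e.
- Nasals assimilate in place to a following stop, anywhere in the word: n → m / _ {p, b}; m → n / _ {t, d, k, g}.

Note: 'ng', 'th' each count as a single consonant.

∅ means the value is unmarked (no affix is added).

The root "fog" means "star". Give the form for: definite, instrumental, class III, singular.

Attach number singular -gu → foggu.
Attach definiteness definite -uf → fogguuf.
Attach noun class class III -u → fogguufu.
Attach case instrumental -ith (after vowel 'u') → fogguufuith.
Apply vowel harmony: fogguufuith → fogguufuuth.
Nasal assimilation: no change.

fogguufuuth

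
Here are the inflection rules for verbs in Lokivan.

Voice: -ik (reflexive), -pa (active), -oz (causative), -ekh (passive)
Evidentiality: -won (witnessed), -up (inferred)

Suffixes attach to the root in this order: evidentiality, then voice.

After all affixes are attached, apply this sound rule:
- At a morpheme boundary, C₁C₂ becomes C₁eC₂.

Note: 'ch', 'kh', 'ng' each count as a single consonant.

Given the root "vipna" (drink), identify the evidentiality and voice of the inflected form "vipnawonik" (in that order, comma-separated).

witnessed, reflexive

Segment: vipna-won-ik.
evidentiality: -won → witnessed.
voice: -ik → reflexive.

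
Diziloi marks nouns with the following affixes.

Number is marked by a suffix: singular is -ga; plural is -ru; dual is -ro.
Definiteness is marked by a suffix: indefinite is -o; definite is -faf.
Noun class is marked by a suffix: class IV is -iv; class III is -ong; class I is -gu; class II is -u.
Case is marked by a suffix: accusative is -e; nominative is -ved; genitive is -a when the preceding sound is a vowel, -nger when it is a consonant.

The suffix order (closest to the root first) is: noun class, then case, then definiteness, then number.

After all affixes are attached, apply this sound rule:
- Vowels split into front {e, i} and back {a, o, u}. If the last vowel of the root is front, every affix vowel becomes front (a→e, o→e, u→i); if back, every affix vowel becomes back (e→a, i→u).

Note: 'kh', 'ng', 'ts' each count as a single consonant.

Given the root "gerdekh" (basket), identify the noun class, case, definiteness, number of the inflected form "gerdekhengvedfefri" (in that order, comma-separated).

class III, nominative, definite, plural

Segment: gerdekh-ong-ved-faf-ru.
noun class: -ong → class III.
case: -ved → nominative.
definiteness: -faf → definite.
number: -ru → plural.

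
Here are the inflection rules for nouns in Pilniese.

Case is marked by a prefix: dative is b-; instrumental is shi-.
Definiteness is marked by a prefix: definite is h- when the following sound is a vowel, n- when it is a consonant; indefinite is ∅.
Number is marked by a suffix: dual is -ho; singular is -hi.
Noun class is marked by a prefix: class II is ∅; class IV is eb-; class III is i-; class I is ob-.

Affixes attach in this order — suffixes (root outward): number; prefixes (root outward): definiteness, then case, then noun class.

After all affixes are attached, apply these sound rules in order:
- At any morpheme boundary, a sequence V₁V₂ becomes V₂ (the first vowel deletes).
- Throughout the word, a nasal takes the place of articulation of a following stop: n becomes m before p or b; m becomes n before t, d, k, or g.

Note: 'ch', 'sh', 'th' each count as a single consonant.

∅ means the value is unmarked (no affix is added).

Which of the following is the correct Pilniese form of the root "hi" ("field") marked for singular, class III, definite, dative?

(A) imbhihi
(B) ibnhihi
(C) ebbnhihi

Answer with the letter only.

Attach number singular -hi → hihi.
Attach definiteness definite n- (before consonant 'h') → nhihi.
Attach case dative b- → bnhihi.
Attach noun class class III i- → ibnhihi.
Vowel deletion: no change.
Nasal assimilation: no change.
So the correct form is ibnhihi, option (B).
(A) imbhihi is wrong: it has the affixes in the wrong order.
(C) ebbnhihi is wrong: it uses class IV instead of class III for noun class.

B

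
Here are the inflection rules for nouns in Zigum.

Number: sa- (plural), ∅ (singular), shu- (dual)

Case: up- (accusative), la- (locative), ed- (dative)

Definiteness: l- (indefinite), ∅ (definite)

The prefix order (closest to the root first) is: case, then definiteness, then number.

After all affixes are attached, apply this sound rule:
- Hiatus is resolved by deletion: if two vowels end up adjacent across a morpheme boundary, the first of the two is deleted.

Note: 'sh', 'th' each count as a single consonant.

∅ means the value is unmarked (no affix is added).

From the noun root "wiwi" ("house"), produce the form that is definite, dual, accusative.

Attach case accusative up- → upwiwi.
definiteness = definite: zero marking, form stays upwiwi.
Attach number dual shu- → shuupwiwi.
Apply vowel deletion: shuupwiwi → shupwiwi.

shupwiwi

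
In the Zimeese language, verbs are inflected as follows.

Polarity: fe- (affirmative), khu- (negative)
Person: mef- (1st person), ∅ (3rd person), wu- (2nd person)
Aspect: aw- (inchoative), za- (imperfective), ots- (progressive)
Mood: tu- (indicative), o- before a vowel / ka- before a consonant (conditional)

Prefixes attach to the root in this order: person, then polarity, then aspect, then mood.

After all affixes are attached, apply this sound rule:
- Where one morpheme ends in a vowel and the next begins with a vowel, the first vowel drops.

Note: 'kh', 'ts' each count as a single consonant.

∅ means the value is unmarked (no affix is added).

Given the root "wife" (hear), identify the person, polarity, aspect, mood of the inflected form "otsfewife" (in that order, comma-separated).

3rd person, affirmative, progressive, conditional

Segment: o-ots-fe-wife.
person: ∅ → 3rd person.
polarity: fe- → affirmative.
aspect: ots- → progressive.
mood: o/ka- → conditional.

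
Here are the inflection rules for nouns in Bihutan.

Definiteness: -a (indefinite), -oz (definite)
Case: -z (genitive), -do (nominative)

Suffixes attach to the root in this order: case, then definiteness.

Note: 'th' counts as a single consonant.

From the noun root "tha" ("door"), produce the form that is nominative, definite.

thadooz

Attach case nominative -do → thado.
Attach definiteness definite -oz → thadooz.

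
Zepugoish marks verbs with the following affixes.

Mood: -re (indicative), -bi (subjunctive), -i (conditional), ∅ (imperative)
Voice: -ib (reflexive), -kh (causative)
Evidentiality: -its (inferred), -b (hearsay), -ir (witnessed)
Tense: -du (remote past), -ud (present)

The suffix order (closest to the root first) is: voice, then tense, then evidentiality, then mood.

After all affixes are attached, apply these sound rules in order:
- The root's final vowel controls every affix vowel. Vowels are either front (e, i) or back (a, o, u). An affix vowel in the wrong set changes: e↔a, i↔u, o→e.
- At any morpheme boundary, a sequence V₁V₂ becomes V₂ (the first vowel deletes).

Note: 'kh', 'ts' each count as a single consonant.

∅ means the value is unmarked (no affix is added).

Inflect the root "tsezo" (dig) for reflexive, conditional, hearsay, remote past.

Attach voice reflexive -ib → tsezoib.
Attach tense remote past -du → tsezoibdu.
Attach evidentiality hearsay -b → tsezoibdub.
Attach mood conditional -i → tsezoibdubi.
Apply vowel harmony: tsezoibdubi → tsezoubdubu.
Apply vowel deletion: tsezoubdubu → tsezubdubu.

tsezubdubu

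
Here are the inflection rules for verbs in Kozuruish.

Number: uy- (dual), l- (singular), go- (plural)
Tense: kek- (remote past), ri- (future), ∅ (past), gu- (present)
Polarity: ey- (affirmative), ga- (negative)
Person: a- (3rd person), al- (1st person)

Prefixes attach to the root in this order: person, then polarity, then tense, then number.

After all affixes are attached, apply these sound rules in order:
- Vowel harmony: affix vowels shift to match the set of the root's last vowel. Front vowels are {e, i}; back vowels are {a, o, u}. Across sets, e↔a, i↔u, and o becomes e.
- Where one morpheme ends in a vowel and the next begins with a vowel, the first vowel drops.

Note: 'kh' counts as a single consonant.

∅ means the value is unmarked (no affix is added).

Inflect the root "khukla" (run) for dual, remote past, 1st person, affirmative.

uykakayalkhukla

Attach person 1st person al- → alkhukla.
Attach polarity affirmative ey- → eyalkhukla.
Attach tense remote past kek- → kekeyalkhukla.
Attach number dual uy- → uykekeyalkhukla.
Apply vowel harmony: uykekeyalkhukla → uykakayalkhukla.
Vowel deletion: no change.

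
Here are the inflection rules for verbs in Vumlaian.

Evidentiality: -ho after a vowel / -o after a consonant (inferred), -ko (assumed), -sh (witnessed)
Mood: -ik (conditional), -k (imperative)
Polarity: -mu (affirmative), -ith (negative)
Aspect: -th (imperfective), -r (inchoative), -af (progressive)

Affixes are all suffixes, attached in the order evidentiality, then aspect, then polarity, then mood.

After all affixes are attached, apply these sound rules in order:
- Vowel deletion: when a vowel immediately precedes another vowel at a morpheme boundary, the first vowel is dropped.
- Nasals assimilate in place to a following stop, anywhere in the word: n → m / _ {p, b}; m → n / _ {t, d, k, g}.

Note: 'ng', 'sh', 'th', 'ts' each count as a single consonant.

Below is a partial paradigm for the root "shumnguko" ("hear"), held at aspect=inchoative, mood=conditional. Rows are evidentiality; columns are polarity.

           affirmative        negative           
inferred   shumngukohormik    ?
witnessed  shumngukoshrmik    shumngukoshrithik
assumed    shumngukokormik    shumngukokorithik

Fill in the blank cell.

shumngukohorithik

Attach evidentiality inferred -ho (after vowel 'o') → shumngukoho.
Attach aspect inchoative -r → shumngukohor.
Attach polarity negative -ith → shumngukohorith.
Attach mood conditional -ik → shumngukohorithik.
Vowel deletion: no change.
Nasal assimilation: no change.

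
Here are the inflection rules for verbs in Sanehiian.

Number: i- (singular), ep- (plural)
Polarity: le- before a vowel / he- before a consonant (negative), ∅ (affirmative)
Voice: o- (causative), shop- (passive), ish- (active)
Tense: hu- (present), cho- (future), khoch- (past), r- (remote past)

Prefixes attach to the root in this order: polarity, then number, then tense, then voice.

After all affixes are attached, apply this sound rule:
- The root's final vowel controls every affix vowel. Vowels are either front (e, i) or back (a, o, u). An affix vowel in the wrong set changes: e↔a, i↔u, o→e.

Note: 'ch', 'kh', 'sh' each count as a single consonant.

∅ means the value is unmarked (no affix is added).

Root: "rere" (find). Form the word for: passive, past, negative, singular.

Attach polarity negative he- (before consonant 'r') → herere.
Attach number singular i- → iherere.
Attach tense past khoch- → khochiherere.
Attach voice passive shop- → shopkhochiherere.
Apply vowel harmony: shopkhochiherere → shepkhechiherere.

shepkhechiherere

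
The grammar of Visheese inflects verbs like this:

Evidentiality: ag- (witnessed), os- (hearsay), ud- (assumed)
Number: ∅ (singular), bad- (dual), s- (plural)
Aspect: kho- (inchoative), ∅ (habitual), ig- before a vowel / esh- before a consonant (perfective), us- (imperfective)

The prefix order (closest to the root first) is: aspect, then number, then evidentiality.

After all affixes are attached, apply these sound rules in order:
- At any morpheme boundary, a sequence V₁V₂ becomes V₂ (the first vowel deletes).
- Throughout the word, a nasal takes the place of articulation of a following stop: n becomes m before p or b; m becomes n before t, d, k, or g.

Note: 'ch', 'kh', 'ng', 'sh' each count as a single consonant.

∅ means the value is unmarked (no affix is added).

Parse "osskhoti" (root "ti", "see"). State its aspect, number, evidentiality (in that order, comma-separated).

inchoative, plural, hearsay

Segment: os-s-kho-ti.
aspect: kho- → inchoative.
number: s- → plural.
evidentiality: os- → hearsay.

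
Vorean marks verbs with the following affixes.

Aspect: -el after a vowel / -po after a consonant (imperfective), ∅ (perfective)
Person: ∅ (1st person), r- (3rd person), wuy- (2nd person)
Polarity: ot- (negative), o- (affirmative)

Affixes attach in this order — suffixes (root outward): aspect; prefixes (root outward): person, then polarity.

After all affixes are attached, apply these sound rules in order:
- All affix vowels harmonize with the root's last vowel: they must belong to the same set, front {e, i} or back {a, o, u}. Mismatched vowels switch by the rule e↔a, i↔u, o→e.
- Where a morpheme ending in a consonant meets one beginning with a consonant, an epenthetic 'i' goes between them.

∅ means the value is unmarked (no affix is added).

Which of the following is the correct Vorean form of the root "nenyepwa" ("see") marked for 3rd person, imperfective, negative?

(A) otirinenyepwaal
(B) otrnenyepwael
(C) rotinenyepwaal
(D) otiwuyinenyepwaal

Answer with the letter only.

A

Attach person 3rd person r- → rnenyepwa.
Attach aspect imperfective -el (after vowel 'a') → rnenyepwael.
Attach polarity negative ot- → otrnenyepwael.
Apply vowel harmony: otrnenyepwael → otrnenyepwaal.
Apply epenthesis: otrnenyepwaal → otirinenyepwaal.
So the correct form is otirinenyepwaal, option (A).
(C) rotinenyepwaal is wrong: it has the affixes in the wrong order.
(B) otrnenyepwael is wrong: it fails to apply the sound rule(s).
(D) otiwuyinenyepwaal is wrong: it uses 2nd person instead of 3rd person for person.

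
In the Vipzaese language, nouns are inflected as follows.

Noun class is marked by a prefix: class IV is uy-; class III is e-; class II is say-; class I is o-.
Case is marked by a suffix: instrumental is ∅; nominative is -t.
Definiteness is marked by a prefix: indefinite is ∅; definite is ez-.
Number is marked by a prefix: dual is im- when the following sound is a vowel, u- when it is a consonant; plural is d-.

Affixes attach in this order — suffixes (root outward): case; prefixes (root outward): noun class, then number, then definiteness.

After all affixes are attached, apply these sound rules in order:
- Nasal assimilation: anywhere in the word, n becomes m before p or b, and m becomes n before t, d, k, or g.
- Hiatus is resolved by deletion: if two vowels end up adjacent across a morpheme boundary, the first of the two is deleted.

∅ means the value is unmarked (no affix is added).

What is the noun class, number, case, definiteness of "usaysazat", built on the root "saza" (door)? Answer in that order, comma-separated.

Segment: u-say-saza-t.
noun class: say- → class II.
number: im/u- → dual.
case: -t → nominative.
definiteness: ∅ → indefinite.

class II, dual, nominative, indefinite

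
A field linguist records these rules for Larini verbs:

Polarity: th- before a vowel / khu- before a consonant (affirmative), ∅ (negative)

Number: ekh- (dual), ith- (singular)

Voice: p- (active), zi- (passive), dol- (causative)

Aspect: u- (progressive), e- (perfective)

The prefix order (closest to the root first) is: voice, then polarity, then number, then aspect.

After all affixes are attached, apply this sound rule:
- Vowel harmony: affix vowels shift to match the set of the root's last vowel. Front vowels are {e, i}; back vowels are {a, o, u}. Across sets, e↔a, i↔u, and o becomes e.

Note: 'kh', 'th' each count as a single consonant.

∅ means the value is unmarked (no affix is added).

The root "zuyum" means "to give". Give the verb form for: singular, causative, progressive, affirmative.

uuthkhudolzuyum

Attach voice causative dol- → dolzuyum.
Attach polarity affirmative khu- (before consonant 'd') → khudolzuyum.
Attach number singular ith- → ithkhudolzuyum.
Attach aspect progressive u- → uithkhudolzuyum.
Apply vowel harmony: uithkhudolzuyum → uuthkhudolzuyum.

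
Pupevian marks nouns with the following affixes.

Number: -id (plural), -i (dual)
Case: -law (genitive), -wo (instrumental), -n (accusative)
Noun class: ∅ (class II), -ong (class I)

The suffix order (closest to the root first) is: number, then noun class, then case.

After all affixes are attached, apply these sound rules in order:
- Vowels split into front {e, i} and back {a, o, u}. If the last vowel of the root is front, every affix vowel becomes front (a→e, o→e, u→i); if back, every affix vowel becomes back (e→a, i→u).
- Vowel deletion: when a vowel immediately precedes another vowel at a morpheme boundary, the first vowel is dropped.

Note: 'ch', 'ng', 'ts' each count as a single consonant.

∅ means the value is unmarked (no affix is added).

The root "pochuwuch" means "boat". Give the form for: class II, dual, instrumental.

pochuwuchuwo

Attach number dual -i → pochuwuchi.
noun class = class II: zero marking, form stays pochuwuchi.
Attach case instrumental -wo → pochuwuchiwo.
Apply vowel harmony: pochuwuchiwo → pochuwuchuwo.
Vowel deletion: no change.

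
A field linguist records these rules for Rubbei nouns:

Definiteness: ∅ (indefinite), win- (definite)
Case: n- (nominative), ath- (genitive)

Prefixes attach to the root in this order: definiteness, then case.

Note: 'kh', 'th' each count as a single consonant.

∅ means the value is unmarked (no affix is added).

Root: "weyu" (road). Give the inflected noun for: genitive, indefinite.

athweyu

definiteness = indefinite: zero marking, form stays weyu.
Attach case genitive ath- → athweyu.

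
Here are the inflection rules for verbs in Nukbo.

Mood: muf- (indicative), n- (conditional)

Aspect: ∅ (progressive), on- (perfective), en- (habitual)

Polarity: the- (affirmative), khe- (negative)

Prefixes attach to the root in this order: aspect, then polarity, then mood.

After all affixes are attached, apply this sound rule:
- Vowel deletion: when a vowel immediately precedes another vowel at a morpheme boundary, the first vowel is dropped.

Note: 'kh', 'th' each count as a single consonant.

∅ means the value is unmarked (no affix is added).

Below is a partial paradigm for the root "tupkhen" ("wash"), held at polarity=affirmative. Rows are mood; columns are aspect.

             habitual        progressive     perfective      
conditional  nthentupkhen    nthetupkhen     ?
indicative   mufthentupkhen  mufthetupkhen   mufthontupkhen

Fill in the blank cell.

Attach aspect perfective on- → ontupkhen.
Attach polarity affirmative the- → theontupkhen.
Attach mood conditional n- → ntheontupkhen.
Apply vowel deletion: ntheontupkhen → nthontupkhen.

nthontupkhen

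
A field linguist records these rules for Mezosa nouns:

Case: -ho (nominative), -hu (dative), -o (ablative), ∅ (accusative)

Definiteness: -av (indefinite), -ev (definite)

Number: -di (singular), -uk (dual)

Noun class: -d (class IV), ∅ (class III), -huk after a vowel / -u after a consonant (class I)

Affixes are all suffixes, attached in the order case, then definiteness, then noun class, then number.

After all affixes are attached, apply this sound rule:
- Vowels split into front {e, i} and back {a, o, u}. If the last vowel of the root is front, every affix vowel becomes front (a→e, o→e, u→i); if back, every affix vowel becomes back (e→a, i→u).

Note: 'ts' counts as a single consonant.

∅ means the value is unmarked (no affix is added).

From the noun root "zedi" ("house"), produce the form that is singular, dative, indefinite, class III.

Attach case dative -hu → zedihu.
Attach definiteness indefinite -av → zedihuav.
noun class = class III: zero marking, form stays zedihuav.
Attach number singular -di → zedihuavdi.
Apply vowel harmony: zedihuavdi → zedihievdi.

zedihievdi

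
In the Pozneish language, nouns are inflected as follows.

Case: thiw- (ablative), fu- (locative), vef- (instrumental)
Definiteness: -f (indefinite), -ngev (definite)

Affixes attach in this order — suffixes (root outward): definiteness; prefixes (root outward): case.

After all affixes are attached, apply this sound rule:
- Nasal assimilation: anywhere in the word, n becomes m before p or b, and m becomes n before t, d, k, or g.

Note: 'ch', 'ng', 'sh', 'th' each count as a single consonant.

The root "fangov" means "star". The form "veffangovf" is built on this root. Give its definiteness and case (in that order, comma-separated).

indefinite, instrumental

Segment: vef-fangov-f.
definiteness: -f → indefinite.
case: vef- → instrumental.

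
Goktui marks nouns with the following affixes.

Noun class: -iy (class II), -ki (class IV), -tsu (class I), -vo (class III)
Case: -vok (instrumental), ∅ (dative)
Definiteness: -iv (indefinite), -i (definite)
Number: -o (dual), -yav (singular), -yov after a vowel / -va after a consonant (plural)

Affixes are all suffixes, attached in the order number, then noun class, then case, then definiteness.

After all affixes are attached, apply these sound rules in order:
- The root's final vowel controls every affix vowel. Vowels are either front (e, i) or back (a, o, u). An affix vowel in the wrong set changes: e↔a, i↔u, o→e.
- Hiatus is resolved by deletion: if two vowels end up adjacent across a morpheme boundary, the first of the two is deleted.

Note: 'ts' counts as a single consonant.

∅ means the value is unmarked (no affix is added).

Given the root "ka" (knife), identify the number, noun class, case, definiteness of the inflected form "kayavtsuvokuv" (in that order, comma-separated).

singular, class I, instrumental, indefinite

Segment: ka-yav-tsu-vok-iv.
number: -yav → singular.
noun class: -tsu → class I.
case: -vok → instrumental.
definiteness: -iv → indefinite.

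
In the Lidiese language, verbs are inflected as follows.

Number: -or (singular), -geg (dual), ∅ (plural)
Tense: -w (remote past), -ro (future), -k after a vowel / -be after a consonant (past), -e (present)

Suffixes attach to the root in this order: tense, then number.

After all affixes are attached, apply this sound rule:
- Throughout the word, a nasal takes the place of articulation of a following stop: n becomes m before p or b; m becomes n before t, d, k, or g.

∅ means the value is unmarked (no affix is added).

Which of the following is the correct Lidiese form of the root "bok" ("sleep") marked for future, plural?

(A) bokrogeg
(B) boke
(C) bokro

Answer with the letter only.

Attach tense future -ro → bokro.
number = plural: zero marking, form stays bokro.
Nasal assimilation: no change.
So the correct form is bokro, option (C).
(B) boke is wrong: it uses present instead of future for tense.
(A) bokrogeg is wrong: it uses dual instead of plural for number.

C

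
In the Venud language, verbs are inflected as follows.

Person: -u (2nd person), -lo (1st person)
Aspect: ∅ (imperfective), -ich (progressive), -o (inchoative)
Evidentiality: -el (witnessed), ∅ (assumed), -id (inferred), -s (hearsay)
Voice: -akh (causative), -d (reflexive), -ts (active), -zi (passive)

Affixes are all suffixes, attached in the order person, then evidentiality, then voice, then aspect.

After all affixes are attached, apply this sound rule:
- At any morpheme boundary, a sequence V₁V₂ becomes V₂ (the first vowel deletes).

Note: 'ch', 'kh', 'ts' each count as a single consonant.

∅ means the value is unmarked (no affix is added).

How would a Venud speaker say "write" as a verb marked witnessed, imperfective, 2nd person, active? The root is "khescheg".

Attach person 2nd person -u → kheschegu.
Attach evidentiality witnessed -el → khescheguel.
Attach voice active -ts → khescheguelts.
aspect = imperfective: zero marking, form stays khescheguelts.
Apply vowel deletion: khescheguelts → kheschegelts.

kheschegelts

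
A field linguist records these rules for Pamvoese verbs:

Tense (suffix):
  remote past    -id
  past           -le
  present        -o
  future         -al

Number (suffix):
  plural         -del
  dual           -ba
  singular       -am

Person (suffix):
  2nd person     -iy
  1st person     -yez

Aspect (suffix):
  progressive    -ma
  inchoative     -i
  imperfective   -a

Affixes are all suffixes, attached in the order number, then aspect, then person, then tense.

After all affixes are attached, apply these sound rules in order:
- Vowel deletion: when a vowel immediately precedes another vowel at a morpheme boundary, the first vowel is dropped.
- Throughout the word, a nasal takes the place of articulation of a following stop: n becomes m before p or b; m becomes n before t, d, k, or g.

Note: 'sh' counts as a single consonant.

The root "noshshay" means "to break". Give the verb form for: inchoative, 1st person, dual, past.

Attach number dual -ba → noshshayba.
Attach aspect inchoative -i → noshshaybai.
Attach person 1st person -yez → noshshaybaiyez.
Attach tense past -le → noshshaybaiyezle.
Apply vowel deletion: noshshaybaiyezle → noshshaybiyezle.
Nasal assimilation: no change.

noshshaybiyezle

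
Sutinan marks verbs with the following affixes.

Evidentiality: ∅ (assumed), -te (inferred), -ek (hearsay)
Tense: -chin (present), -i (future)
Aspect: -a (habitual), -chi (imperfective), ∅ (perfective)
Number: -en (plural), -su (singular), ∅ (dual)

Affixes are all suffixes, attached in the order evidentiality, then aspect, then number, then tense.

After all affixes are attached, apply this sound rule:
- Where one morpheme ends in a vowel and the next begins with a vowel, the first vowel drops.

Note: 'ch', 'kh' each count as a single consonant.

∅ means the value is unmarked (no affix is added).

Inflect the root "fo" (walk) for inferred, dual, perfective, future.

foti

Attach evidentiality inferred -te → fote.
aspect = perfective: zero marking, form stays fote.
number = dual: zero marking, form stays fote.
Attach tense future -i → fotei.
Apply vowel deletion: fotei → foti.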